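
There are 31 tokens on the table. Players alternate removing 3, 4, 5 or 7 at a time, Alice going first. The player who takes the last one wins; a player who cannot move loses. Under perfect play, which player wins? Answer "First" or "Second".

W/L table (W = player to move can force a win):
i:   0  1  2  3  4  5  6  7  8  9 10 11 12 13 14 15 16 17 18 19 20 21 22 23 24 25 26 27 28 29 30 31
     L  L  L  W  W  W  W  W  W  W  L  L  L  W  W  W  W  W  W  W  L  L  L  W  W  W  W  W  W  W  L  L
Position 31 is L, so the second player wins.

Second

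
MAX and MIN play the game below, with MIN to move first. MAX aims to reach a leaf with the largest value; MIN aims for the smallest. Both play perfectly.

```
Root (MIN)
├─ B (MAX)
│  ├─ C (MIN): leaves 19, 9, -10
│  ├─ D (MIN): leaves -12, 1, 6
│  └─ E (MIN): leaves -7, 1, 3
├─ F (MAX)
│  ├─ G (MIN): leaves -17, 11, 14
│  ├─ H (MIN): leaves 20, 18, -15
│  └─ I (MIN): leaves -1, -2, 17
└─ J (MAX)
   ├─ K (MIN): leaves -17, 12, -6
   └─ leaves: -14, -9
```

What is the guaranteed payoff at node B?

-7

C: min(19, 9, -10) = -10
D: min(-12, 1, 6) = -12
E: min(-7, 1, 3) = -7
B: max(-10, -12, -7) = -7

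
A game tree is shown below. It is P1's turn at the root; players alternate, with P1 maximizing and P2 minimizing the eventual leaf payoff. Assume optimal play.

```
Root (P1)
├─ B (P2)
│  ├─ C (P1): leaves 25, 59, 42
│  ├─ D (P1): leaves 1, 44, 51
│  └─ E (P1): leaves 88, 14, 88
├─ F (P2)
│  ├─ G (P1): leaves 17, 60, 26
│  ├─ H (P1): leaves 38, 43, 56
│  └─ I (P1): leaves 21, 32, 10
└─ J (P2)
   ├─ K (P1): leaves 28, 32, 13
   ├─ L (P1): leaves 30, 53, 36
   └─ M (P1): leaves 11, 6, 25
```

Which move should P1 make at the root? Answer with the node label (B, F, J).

B

C (P1): max(25, 59, 42) = 59
D (P1): max(1, 44, 51) = 51
E (P1): max(88, 14, 88) = 88
B (P2): min(59, 51, 88) = 51
G (P1): max(17, 60, 26) = 60
H (P1): max(38, 43, 56) = 56
I (P1): max(21, 32, 10) = 32
F (P2): min(60, 56, 32) = 32
K (P1): max(28, 32, 13) = 32
L (P1): max(30, 53, 36) = 53
M (P1): max(11, 6, 25) = 25
J (P2): min(32, 53, 25) = 25
Root (P1): max(51, 32, 25) = 51
P1 picks the child with the highest value: B (value 51).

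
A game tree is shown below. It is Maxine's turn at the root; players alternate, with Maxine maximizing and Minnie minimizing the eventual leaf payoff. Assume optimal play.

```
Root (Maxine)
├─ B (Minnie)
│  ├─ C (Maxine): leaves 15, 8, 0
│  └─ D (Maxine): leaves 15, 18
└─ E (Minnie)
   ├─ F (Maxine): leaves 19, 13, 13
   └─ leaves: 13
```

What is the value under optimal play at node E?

13

F: max(19, 13, 13) = 19
E: min(19, 13) = 13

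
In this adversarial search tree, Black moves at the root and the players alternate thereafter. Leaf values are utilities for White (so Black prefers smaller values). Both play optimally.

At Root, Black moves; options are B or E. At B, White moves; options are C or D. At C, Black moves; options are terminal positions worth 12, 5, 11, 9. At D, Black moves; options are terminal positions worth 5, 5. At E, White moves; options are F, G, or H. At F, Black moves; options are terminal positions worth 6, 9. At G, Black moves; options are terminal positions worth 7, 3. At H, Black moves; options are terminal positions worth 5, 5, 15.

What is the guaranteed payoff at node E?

6

F: min(6, 9) = 6
G: min(7, 3) = 3
H: min(5, 5, 15) = 5
E: max(6, 3, 5) = 6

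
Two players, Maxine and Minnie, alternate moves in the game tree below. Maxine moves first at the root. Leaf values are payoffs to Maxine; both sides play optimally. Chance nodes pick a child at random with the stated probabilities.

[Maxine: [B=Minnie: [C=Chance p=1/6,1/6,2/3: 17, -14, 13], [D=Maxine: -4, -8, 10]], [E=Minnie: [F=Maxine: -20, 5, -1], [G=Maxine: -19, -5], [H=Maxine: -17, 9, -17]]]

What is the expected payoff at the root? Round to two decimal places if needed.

C (Chance): 1/6·17 + 1/6·-14 + 2/3·13 = 9.17
D (Maxine): max(-4, -8, 10) = 10
B (Minnie): min(9.17, 10) = 9.17
F (Maxine): max(-20, 5, -1) = 5
G (Maxine): max(-19, -5) = -5
H (Maxine): max(-17, 9, -17) = 9
E (Minnie): min(5, -5, 9) = -5
Root (Maxine): max(9.17, -5) = 9.17

9.17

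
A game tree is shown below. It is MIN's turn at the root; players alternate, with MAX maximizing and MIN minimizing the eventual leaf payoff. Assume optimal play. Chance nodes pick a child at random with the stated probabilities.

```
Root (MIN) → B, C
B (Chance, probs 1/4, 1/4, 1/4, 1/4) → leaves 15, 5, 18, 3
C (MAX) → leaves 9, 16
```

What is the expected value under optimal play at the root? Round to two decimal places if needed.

10.25

B (Chance): 1/4·15 + 1/4·5 + 1/4·18 + 1/4·3 = 10.25
C (MAX): max(9, 16) = 16
Root (MIN): min(10.25, 16) = 10.25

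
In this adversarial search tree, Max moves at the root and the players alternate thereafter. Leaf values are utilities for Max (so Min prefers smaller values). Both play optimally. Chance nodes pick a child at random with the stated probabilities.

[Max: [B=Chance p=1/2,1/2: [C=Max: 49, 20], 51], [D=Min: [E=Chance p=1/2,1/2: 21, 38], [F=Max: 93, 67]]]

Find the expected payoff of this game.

50

C (Max): max(49, 20) = 49
B (Chance): 1/2·49 + 1/2·51 = 50
E (Chance): 1/2·21 + 1/2·38 = 29.5
F (Max): max(93, 67) = 93
D (Min): min(29.5, 93) = 29.5
Root (Max): max(50, 29.5) = 50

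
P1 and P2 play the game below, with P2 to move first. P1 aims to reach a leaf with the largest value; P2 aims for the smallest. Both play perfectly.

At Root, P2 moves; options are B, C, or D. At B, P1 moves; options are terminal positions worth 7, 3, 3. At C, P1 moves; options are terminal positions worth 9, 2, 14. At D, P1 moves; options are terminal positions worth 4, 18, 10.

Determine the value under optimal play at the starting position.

B (P1): max(7, 3, 3) = 7
C (P1): max(9, 2, 14) = 14
D (P1): max(4, 18, 10) = 18
Root (P2): min(7, 14, 18) = 7

7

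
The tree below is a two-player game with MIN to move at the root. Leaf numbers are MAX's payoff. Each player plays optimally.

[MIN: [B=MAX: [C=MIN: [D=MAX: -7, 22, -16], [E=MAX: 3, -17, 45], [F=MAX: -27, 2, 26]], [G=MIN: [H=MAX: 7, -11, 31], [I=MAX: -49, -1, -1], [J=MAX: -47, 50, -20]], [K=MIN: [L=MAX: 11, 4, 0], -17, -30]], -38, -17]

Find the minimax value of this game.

D (MAX): max(-7, 22, -16) = 22
E (MAX): max(3, -17, 45) = 45
F (MAX): max(-27, 2, 26) = 26
C (MIN): min(22, 45, 26) = 22
H (MAX): max(7, -11, 31) = 31
I (MAX): max(-49, -1, -1) = -1
J (MAX): max(-47, 50, -20) = 50
G (MIN): min(31, -1, 50) = -1
L (MAX): max(11, 4, 0) = 11
K (MIN): min(11, -17, -30) = -30
B (MAX): max(22, -1, -30) = 22
Root (MIN): min(22, -38, -17) = -38

-38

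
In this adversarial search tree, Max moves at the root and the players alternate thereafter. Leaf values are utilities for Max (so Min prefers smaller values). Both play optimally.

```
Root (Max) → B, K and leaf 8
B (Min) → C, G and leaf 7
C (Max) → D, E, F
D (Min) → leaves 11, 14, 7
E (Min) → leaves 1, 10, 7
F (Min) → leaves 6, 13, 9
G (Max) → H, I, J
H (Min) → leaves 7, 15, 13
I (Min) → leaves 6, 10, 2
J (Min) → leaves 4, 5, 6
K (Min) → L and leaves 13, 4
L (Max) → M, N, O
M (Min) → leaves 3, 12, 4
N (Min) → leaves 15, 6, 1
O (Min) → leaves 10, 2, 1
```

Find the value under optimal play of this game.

8

D (Min): min(11, 14, 7) = 7
E (Min): min(1, 10, 7) = 1
F (Min): min(6, 13, 9) = 6
C (Max): max(7, 1, 6) = 7
H (Min): min(7, 15, 13) = 7
I (Min): min(6, 10, 2) = 2
J (Min): min(4, 5, 6) = 4
G (Max): max(7, 2, 4) = 7
B (Min): min(7, 7, 7) = 7
M (Min): min(3, 12, 4) = 3
N (Min): min(15, 6, 1) = 1
O (Min): min(10, 2, 1) = 1
L (Max): max(3, 1, 1) = 3
K (Min): min(3, 13, 4) = 3
Root (Max): max(7, 3, 8) = 8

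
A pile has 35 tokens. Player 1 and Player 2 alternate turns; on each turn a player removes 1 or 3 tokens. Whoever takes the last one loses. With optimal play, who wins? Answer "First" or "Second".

W/L table (W = player to move can force a win):
i:   0  1  2  3  4  5  6  7  8  9 10 11 12 13 14 15 16 17 18 19 20 21 22 23 24 25 26 27 28 29 30 31 32 33 34 35
     W  L  W  L  W  L  W  L  W  L  W  L  W  L  W  L  W  L  W  L  W  L  W  L  W  L  W  L  W  L  W  L  W  L  W  L
Position 35 is L, so the second player wins.

Second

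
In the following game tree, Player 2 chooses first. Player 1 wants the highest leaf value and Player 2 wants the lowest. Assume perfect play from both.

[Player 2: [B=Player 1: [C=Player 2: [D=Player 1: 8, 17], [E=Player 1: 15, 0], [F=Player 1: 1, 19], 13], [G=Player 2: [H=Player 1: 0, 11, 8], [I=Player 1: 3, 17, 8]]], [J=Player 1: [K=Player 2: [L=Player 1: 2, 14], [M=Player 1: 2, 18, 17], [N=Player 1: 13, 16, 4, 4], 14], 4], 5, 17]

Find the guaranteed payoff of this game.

5

D (Player 1): max(8, 17) = 17
E (Player 1): max(15, 0) = 15
F (Player 1): max(1, 19) = 19
C (Player 2): min(17, 15, 19, 13) = 13
H (Player 1): max(0, 11, 8) = 11
I (Player 1): max(3, 17, 8) = 17
G (Player 2): min(11, 17) = 11
B (Player 1): max(13, 11) = 13
L (Player 1): max(2, 14) = 14
M (Player 1): max(2, 18, 17) = 18
N (Player 1): max(13, 16, 4, 4) = 16
K (Player 2): min(14, 18, 16, 14) = 14
J (Player 1): max(14, 4) = 14
Root (Player 2): min(13, 14, 5, 17) = 5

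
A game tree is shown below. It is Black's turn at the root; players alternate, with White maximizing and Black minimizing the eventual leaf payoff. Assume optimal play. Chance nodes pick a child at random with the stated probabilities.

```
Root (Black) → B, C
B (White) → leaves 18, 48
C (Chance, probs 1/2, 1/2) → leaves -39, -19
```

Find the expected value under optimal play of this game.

-29

B (White): max(18, 48) = 48
C (Chance): 1/2·-39 + 1/2·-19 = -29
Root (Black): min(48, -29) = -29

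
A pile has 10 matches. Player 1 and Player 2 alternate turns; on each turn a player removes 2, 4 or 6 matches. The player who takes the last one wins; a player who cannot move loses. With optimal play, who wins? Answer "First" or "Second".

First

Mark each pile size as W (mover wins) or L (mover loses):
i:   0  1  2  3  4  5  6  7  8  9 10
     L  L  W  W  W  W  W  W  L  L  W
Position 10 is W, so the first player wins.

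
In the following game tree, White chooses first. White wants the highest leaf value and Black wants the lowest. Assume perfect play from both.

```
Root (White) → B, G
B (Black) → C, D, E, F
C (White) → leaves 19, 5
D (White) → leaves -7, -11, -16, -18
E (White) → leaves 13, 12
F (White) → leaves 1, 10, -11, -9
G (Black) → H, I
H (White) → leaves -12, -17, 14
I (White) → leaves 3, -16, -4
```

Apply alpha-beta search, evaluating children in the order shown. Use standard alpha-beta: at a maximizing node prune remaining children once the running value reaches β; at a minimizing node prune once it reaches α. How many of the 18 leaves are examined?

14

C [α=-∞,β=+∞]: v=19
D [α=-∞,β=19]: v=-7
E [α=-∞,β=-7]: v=13 after child 1 ≥ β → β-cutoff, skip 1
F [α=-∞,β=-7]: v=1 after child 1 ≥ β → β-cutoff, skip 3
B [α=-∞,β=+∞]: v=-7
H [α=-7,β=+∞]: v=14
I [α=-7,β=14]: v=3
G [α=-7,β=+∞]: v=3
Root [α=-∞,β=+∞]: v=3
Leaves evaluated: 14 of 18.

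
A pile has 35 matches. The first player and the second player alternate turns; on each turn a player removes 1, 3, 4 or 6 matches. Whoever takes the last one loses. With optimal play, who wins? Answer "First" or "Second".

First

Compute winning (W) and losing (L) positions by backward induction:
i:   0  1  2  3  4  5  6  7  8  9 10 11 12 13 14 15 16 17 18 19 20 21 22 23 24 25 26 27 28 29 30 31 32 33 34 35
     W  L  W  L  W  W  W  W  L  W  L  W  W  W  W  L  W  L  W  W  W  W  L  W  L  W  W  W  W  L  W  L  W  W  W  W
Position 35 is W, so the first player wins.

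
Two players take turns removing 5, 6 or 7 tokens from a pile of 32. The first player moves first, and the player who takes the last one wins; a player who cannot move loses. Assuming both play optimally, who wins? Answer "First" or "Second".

First

i:   0  1  2  3  4  5  6  7  8  9 10 11 12 13 14 15 16 17 18 19 20 21 22 23 24 25 26 27 28 29 30 31 32
     L  L  L  L  L  W  W  W  W  W  W  W  L  L  L  L  L  W  W  W  W  W  W  W  L  L  L  L  L  W  W  W  W
Position 32 is W, so the first player wins.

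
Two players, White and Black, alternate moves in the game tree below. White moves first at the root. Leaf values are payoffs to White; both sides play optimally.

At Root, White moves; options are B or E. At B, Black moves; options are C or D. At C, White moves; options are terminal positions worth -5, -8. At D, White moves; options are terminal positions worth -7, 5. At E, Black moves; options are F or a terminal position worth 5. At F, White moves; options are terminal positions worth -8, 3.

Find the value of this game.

C (White): max(-5, -8) = -5
D (White): max(-7, 5) = 5
B (Black): min(-5, 5) = -5
F (White): max(-8, 3) = 3
E (Black): min(3, 5) = 3
Root (White): max(-5, 3) = 3

3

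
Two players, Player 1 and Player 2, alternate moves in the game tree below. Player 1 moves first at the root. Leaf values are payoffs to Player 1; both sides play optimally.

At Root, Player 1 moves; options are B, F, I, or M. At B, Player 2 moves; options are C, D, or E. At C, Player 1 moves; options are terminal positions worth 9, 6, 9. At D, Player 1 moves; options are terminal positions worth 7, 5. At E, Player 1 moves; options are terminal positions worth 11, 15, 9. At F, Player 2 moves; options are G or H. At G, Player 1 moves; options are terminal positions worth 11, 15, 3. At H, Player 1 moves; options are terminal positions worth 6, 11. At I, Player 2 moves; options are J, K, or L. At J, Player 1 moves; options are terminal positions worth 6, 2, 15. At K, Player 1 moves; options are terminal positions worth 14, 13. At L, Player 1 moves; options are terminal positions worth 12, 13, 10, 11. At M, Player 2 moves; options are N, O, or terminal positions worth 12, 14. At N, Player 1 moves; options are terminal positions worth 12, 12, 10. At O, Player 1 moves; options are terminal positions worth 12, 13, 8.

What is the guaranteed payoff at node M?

12

N: max(12, 12, 10) = 12
O: max(12, 13, 8) = 13
M: min(12, 13, 12, 14) = 12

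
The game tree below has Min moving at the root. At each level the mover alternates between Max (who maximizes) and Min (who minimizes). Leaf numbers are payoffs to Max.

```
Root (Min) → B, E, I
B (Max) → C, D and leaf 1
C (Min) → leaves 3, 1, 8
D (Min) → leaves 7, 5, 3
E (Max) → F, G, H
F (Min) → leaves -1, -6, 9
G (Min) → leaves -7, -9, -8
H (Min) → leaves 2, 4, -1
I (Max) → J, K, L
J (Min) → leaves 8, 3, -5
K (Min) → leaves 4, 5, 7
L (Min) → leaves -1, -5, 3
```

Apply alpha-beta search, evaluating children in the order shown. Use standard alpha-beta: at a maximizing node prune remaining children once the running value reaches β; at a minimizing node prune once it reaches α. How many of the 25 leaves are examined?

C [α=-∞,β=+∞]: v=1
D [α=1,β=+∞]: v=3
B [α=-∞,β=+∞]: v=3
F [α=-∞,β=3]: v=-6
G [α=-6,β=3]: v=-7 after child 1 ≤ α → α-cutoff, skip 2
H [α=-6,β=3]: v=-1
E [α=-∞,β=3]: v=-1
J [α=-∞,β=-1]: v=-5
K [α=-5,β=-1]: v=4
I [α=-∞,β=-1]: v=4 after child 2 ≥ β → β-cutoff, skip 1
Root [α=-∞,β=+∞]: v=-1
Leaves evaluated: 20 of 25.

20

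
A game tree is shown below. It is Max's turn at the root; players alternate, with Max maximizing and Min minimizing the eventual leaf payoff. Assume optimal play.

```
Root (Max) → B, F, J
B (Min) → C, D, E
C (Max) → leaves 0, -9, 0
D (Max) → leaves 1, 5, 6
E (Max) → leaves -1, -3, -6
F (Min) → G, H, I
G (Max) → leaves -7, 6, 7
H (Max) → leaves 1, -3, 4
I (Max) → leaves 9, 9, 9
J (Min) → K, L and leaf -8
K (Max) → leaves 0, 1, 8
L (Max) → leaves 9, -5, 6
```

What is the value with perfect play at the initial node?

4

C (Max): max(0, -9, 0) = 0
D (Max): max(1, 5, 6) = 6
E (Max): max(-1, -3, -6) = -1
B (Min): min(0, 6, -1) = -1
G (Max): max(-7, 6, 7) = 7
H (Max): max(1, -3, 4) = 4
I (Max): max(9, 9, 9) = 9
F (Min): min(7, 4, 9) = 4
K (Max): max(0, 1, 8) = 8
L (Max): max(9, -5, 6) = 9
J (Min): min(8, 9, -8) = -8
Root (Max): max(-1, 4, -8) = 4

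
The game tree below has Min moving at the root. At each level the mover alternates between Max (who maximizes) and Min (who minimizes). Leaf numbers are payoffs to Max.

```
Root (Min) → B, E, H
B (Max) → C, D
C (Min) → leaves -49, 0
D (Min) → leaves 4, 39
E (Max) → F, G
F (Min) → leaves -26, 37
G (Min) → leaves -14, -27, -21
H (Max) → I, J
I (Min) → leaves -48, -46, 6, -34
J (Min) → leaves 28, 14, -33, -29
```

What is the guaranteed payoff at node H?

I: min(-48, -46, 6, -34) = -48
J: min(28, 14, -33, -29) = -33
H: max(-48, -33) = -33

-33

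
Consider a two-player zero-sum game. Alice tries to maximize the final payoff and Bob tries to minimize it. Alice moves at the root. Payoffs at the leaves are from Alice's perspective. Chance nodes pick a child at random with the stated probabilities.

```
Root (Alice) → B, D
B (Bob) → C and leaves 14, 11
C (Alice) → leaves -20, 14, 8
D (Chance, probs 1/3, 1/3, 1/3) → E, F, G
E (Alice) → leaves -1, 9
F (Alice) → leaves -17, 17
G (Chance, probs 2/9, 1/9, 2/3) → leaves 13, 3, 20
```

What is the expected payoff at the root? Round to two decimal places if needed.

14.19

C (Alice): max(-20, 14, 8) = 14
B (Bob): min(14, 14, 11) = 11
E (Alice): max(-1, 9) = 9
F (Alice): max(-17, 17) = 17
G (Chance): 2/9·13 + 1/9·3 + 2/3·20 = 16.56
D (Chance): 1/3·9 + 1/3·17 + 1/3·16.56 = 14.19
Root (Alice): max(11, 14.19) = 14.19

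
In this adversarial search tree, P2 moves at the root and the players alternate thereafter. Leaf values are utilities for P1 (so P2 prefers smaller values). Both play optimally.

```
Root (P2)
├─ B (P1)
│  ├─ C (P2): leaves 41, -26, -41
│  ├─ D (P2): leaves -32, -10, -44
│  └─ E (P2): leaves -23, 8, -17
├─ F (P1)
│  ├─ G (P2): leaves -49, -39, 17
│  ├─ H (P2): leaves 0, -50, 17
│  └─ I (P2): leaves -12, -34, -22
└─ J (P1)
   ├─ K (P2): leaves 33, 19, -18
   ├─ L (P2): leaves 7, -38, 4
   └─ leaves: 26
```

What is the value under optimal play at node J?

26

K: min(33, 19, -18) = -18
L: min(7, -38, 4) = -38
J: max(-18, -38, 26) = 26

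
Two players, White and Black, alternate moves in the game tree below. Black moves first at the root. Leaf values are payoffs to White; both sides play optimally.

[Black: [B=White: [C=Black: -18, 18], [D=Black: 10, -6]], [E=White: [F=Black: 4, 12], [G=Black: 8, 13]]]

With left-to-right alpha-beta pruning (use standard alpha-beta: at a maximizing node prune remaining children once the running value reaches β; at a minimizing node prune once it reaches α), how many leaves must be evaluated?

C [α=-∞,β=+∞]: v=-18
D [α=-18,β=+∞]: v=-6
B [α=-∞,β=+∞]: v=-6
F [α=-∞,β=-6]: v=4
E [α=-∞,β=-6]: v=4 after child 1 ≥ β → β-cutoff, skip 1
Root [α=-∞,β=+∞]: v=-6
Leaves evaluated: 6 of 8.

6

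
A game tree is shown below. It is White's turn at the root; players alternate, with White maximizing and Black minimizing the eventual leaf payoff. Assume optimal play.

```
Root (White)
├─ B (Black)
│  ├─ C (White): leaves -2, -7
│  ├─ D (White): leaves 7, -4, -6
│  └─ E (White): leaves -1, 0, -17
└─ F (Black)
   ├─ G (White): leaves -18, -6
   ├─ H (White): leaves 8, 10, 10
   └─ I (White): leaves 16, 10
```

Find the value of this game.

C (White): max(-2, -7) = -2
D (White): max(7, -4, -6) = 7
E (White): max(-1, 0, -17) = 0
B (Black): min(-2, 7, 0) = -2
G (White): max(-18, -6) = -6
H (White): max(8, 10, 10) = 10
I (White): max(16, 10) = 16
F (Black): min(-6, 10, 16) = -6
Root (White): max(-2, -6) = -2

-2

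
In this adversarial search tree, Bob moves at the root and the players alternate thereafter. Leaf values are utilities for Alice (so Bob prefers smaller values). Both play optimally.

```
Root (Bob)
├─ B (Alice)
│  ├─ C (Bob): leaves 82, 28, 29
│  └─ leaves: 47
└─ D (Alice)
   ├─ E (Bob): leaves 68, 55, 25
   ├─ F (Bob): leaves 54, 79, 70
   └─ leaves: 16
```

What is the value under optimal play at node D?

E: min(68, 55, 25) = 25
F: min(54, 79, 70) = 54
D: max(25, 54, 16) = 54

54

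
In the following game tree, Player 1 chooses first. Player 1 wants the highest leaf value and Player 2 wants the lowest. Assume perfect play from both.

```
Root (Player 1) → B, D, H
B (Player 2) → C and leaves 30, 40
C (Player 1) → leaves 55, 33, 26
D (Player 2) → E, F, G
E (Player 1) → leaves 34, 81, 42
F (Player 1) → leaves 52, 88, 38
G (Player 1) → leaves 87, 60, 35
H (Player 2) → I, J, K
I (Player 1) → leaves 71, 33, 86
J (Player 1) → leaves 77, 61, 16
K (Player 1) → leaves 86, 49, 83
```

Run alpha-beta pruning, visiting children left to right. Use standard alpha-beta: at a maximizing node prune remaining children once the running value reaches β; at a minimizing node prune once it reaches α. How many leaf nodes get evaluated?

17

C [α=-∞,β=+∞]: v=55
B [α=-∞,β=+∞]: v=30
E [α=30,β=+∞]: v=81
F [α=30,β=81]: v=88 after child 2 ≥ β → β-cutoff, skip 1
G [α=30,β=81]: v=87 after child 1 ≥ β → β-cutoff, skip 2
D [α=30,β=+∞]: v=81
I [α=81,β=+∞]: v=86
J [α=81,β=86]: v=77
H [α=81,β=+∞]: v=77 after child 2 ≤ α → α-cutoff, skip 1
Root [α=-∞,β=+∞]: v=81
Leaves evaluated: 17 of 23.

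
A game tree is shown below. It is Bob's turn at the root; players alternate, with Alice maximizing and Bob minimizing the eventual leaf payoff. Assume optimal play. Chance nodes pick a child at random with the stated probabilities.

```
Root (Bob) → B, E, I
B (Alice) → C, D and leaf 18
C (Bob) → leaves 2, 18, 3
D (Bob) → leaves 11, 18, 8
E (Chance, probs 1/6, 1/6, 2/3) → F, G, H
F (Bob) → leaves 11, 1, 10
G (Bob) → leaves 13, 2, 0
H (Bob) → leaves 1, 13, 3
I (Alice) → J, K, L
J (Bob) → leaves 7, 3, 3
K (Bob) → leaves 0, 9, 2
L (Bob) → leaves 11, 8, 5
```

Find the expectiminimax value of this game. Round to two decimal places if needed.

0.83

C (Bob): min(2, 18, 3) = 2
D (Bob): min(11, 18, 8) = 8
B (Alice): max(2, 8, 18) = 18
F (Bob): min(11, 1, 10) = 1
G (Bob): min(13, 2, 0) = 0
H (Bob): min(1, 13, 3) = 1
E (Chance): 1/6·1 + 1/6·0 + 2/3·1 = 0.83
J (Bob): min(7, 3, 3) = 3
K (Bob): min(0, 9, 2) = 0
L (Bob): min(11, 8, 5) = 5
I (Alice): max(3, 0, 5) = 5
Root (Bob): min(18, 0.83, 5) = 0.83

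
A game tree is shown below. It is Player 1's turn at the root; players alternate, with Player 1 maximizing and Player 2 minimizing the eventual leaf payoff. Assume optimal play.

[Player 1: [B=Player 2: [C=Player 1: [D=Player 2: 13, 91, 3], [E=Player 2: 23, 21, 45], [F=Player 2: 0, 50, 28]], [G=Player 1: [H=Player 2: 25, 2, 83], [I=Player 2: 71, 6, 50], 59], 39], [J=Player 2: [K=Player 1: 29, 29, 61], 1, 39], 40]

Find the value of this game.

40

D (Player 2): min(13, 91, 3) = 3
E (Player 2): min(23, 21, 45) = 21
F (Player 2): min(0, 50, 28) = 0
C (Player 1): max(3, 21, 0) = 21
H (Player 2): min(25, 2, 83) = 2
I (Player 2): min(71, 6, 50) = 6
G (Player 1): max(2, 6, 59) = 59
B (Player 2): min(21, 59, 39) = 21
K (Player 1): max(29, 29, 61) = 61
J (Player 2): min(61, 1, 39) = 1
Root (Player 1): max(21, 1, 40) = 40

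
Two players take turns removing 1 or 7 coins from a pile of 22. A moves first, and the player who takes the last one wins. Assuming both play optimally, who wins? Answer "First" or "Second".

Mark each pile size as W (mover wins) or L (mover loses):
i:   0  1  2  3  4  5  6  7  8  9 10 11 12 13 14 15 16 17 18 19 20 21 22
     L  W  L  W  L  W  L  W  L  W  L  W  L  W  L  W  L  W  L  W  L  W  L
Position 22 is L, so the second player wins.

Second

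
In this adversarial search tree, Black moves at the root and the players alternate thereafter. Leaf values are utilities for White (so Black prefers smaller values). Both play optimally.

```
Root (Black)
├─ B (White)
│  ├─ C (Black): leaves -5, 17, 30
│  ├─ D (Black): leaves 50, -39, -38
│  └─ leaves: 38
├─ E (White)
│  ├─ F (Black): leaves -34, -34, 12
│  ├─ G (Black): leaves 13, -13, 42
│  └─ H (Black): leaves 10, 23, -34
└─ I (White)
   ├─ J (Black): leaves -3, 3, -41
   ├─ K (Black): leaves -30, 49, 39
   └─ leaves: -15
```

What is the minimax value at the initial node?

-15

C (Black): min(-5, 17, 30) = -5
D (Black): min(50, -39, -38) = -39
B (White): max(-5, -39, 38) = 38
F (Black): min(-34, -34, 12) = -34
G (Black): min(13, -13, 42) = -13
H (Black): min(10, 23, -34) = -34
E (White): max(-34, -13, -34) = -13
J (Black): min(-3, 3, -41) = -41
K (Black): min(-30, 49, 39) = -30
I (White): max(-41, -30, -15) = -15
Root (Black): min(38, -13, -15) = -15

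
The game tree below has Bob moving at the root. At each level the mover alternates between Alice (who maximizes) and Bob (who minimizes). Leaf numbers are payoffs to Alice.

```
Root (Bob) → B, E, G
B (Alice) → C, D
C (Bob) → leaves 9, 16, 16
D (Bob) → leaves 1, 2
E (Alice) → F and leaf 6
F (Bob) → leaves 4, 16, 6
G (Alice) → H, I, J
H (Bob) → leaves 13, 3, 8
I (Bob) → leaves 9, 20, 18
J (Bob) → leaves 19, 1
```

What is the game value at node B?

9

C: min(9, 16, 16) = 9
D: min(1, 2) = 1
B: max(9, 1) = 9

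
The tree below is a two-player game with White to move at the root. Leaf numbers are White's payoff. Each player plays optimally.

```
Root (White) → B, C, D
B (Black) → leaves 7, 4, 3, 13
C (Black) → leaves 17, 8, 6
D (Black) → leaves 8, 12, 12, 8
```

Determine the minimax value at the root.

8

B (Black): min(7, 4, 3, 13) = 3
C (Black): min(17, 8, 6) = 6
D (Black): min(8, 12, 12, 8) = 8
Root (White): max(3, 6, 8) = 8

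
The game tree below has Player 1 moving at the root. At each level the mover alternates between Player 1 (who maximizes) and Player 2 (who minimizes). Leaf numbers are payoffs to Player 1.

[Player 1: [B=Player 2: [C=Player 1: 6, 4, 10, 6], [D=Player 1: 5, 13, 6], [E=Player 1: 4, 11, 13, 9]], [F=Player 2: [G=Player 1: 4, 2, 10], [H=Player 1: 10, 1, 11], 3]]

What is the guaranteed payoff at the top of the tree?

10

C (Player 1): max(6, 4, 10, 6) = 10
D (Player 1): max(5, 13, 6) = 13
E (Player 1): max(4, 11, 13, 9) = 13
B (Player 2): min(10, 13, 13) = 10
G (Player 1): max(4, 2, 10) = 10
H (Player 1): max(10, 1, 11) = 11
F (Player 2): min(10, 11, 3) = 3
Root (Player 1): max(10, 3) = 10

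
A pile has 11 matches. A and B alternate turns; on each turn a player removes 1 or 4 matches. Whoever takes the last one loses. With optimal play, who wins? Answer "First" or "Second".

Second

Positions where the player to move wins (W) vs loses (L):
i:   0  1  2  3  4  5  6  7  8  9 10 11
     W  L  W  L  W  W  L  W  L  W  W  L
Position 11 is L, so the second player wins.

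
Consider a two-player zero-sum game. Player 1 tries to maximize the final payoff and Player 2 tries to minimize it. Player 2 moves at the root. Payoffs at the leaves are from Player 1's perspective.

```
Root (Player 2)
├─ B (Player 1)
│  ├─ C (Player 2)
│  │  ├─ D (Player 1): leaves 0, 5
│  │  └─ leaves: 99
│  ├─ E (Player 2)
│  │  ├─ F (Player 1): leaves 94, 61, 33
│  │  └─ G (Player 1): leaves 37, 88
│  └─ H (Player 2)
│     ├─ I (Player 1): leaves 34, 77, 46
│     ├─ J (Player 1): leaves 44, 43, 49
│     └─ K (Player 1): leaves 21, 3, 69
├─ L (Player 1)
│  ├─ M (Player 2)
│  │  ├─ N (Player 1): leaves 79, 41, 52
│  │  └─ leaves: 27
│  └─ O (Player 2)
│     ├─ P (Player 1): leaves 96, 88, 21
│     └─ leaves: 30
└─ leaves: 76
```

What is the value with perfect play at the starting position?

D (Player 1): max(0, 5) = 5
C (Player 2): min(5, 99) = 5
F (Player 1): max(94, 61, 33) = 94
G (Player 1): max(37, 88) = 88
E (Player 2): min(94, 88) = 88
I (Player 1): max(34, 77, 46) = 77
J (Player 1): max(44, 43, 49) = 49
K (Player 1): max(21, 3, 69) = 69
H (Player 2): min(77, 49, 69) = 49
B (Player 1): max(5, 88, 49) = 88
N (Player 1): max(79, 41, 52) = 79
M (Player 2): min(79, 27) = 27
P (Player 1): max(96, 88, 21) = 96
O (Player 2): min(96, 30) = 30
L (Player 1): max(27, 30) = 30
Root (Player 2): min(88, 30, 76) = 30

30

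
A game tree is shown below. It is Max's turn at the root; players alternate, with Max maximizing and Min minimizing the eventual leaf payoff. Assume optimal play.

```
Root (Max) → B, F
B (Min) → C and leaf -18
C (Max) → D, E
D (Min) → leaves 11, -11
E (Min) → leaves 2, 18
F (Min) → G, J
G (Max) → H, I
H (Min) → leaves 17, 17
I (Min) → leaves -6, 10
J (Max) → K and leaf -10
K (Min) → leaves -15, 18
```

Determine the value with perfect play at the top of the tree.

-10

D (Min): min(11, -11) = -11
E (Min): min(2, 18) = 2
C (Max): max(-11, 2) = 2
B (Min): min(2, -18) = -18
H (Min): min(17, 17) = 17
I (Min): min(-6, 10) = -6
G (Max): max(17, -6) = 17
K (Min): min(-15, 18) = -15
J (Max): max(-15, -10) = -10
F (Min): min(17, -10) = -10
Root (Max): max(-18, -10) = -10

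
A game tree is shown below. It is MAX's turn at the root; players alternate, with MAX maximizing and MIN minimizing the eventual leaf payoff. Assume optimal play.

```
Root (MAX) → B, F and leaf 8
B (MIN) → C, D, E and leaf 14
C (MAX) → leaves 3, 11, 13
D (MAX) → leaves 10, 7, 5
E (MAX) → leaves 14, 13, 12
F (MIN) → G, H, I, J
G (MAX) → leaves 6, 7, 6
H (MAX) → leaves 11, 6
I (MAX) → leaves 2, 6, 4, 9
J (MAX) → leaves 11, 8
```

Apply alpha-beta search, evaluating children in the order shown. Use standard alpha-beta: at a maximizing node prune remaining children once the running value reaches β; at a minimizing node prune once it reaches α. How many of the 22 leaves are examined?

12

C [α=-∞,β=+∞]: v=13
D [α=-∞,β=13]: v=10
E [α=-∞,β=10]: v=14 after child 1 ≥ β → β-cutoff, skip 2
B [α=-∞,β=+∞]: v=10
G [α=10,β=+∞]: v=7
F [α=10,β=+∞]: v=7 after child 1 ≤ α → α-cutoff, skip 3
Root [α=-∞,β=+∞]: v=10
Leaves evaluated: 12 of 22.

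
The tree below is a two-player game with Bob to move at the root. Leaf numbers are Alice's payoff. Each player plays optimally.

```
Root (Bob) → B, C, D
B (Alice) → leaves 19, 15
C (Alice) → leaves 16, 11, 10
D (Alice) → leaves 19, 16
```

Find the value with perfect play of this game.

16

B (Alice): max(19, 15) = 19
C (Alice): max(16, 11, 10) = 16
D (Alice): max(19, 16) = 19
Root (Bob): min(19, 16, 19) = 16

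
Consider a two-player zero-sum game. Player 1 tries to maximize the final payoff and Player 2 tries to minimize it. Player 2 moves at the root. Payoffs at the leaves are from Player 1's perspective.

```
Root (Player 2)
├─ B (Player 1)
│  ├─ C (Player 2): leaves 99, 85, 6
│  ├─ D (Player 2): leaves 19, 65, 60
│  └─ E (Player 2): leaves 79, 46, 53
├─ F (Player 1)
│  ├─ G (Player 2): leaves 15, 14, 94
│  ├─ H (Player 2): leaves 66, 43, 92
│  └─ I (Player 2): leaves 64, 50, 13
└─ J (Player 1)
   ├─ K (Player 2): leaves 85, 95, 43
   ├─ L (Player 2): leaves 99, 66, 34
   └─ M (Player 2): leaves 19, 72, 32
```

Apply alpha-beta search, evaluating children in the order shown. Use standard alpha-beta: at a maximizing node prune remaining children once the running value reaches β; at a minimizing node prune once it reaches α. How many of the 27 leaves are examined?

C [α=-∞,β=+∞]: v=6
D [α=6,β=+∞]: v=19
E [α=19,β=+∞]: v=46
B [α=-∞,β=+∞]: v=46
G [α=-∞,β=46]: v=14
H [α=14,β=46]: v=43
I [α=43,β=46]: v=13
F [α=-∞,β=46]: v=43
K [α=-∞,β=43]: v=43
J [α=-∞,β=43]: v=43 after child 1 ≥ β → β-cutoff, skip 2
Root [α=-∞,β=+∞]: v=43
Leaves evaluated: 21 of 27.

21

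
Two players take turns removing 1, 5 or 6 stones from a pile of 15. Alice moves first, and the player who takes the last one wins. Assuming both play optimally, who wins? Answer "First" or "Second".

Second

W/L table (W = player to move can force a win):
i:   0  1  2  3  4  5  6  7  8  9 10 11 12 13 14 15
     L  W  L  W  L  W  W  W  W  W  W  L  W  L  W  L
Position 15 is L, so the second player wins.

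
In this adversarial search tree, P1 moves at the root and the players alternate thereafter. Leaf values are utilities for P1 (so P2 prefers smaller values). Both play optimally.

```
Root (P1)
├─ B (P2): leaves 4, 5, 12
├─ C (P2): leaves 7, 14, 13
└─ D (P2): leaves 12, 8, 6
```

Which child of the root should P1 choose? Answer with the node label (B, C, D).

B (P2): min(4, 5, 12) = 4
C (P2): min(7, 14, 13) = 7
D (P2): min(12, 8, 6) = 6
Root (P1): max(4, 7, 6) = 7
P1 picks the child with the highest value: C (value 7).

C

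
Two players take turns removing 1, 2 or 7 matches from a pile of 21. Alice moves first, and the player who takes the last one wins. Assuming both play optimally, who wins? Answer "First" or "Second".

Second

Mark each pile size as W (mover wins) or L (mover loses):
i:   0  1  2  3  4  5  6  7  8  9 10 11 12 13 14 15 16 17 18 19 20 21
     L  W  W  L  W  W  L  W  W  L  W  W  L  W  W  L  W  W  L  W  W  L
Position 21 is L, so the second player wins.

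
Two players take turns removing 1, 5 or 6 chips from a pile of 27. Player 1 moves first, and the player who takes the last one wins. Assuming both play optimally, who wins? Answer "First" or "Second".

First

Positions where the player to move wins (W) vs loses (L):
i:   0  1  2  3  4  5  6  7  8  9 10 11 12 13 14 15 16 17 18 19 20 21 22 23 24 25 26 27
     L  W  L  W  L  W  W  W  W  W  W  L  W  L  W  L  W  W  W  W  W  W  L  W  L  W  L  W
Position 27 is W, so the first player wins.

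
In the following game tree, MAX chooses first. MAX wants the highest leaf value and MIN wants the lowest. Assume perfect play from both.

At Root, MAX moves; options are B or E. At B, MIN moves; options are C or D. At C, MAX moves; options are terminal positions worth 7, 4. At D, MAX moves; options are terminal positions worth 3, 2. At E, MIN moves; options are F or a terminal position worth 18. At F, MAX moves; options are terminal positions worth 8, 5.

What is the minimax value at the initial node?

C (MAX): max(7, 4) = 7
D (MAX): max(3, 2) = 3
B (MIN): min(7, 3) = 3
F (MAX): max(8, 5) = 8
E (MIN): min(8, 18) = 8
Root (MAX): max(3, 8) = 8

8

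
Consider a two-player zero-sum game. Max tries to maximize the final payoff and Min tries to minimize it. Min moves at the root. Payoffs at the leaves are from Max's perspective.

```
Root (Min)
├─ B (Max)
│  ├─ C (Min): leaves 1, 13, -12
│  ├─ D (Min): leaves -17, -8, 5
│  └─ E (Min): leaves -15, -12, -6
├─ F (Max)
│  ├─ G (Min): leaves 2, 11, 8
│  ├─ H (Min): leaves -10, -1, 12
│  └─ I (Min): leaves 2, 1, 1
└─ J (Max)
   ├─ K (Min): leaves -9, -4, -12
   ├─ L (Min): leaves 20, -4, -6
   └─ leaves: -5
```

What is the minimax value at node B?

-12

C: min(1, 13, -12) = -12
D: min(-17, -8, 5) = -17
E: min(-15, -12, -6) = -15
B: max(-12, -17, -15) = -12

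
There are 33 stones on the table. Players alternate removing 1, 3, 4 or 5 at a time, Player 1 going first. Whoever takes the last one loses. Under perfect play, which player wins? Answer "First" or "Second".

Second

Compute winning (W) and losing (L) positions by backward induction:
i:   0  1  2  3  4  5  6  7  8  9 10 11 12 13 14 15 16 17 18 19 20 21 22 23 24 25 26 27 28 29 30 31 32 33
     W  L  W  L  W  W  W  W  W  L  W  L  W  W  W  W  W  L  W  L  W  W  W  W  W  L  W  L  W  W  W  W  W  L
Position 33 is L, so the second player wins.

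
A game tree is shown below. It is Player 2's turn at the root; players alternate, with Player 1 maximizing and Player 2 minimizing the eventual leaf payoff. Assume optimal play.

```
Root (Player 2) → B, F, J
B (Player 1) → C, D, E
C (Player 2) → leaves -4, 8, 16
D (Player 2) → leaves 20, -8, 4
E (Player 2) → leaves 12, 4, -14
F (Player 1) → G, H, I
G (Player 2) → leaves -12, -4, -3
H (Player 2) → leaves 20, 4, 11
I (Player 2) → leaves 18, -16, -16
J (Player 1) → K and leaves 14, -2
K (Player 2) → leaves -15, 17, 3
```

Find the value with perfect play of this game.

-4

C (Player 2): min(-4, 8, 16) = -4
D (Player 2): min(20, -8, 4) = -8
E (Player 2): min(12, 4, -14) = -14
B (Player 1): max(-4, -8, -14) = -4
G (Player 2): min(-12, -4, -3) = -12
H (Player 2): min(20, 4, 11) = 4
I (Player 2): min(18, -16, -16) = -16
F (Player 1): max(-12, 4, -16) = 4
K (Player 2): min(-15, 17, 3) = -15
J (Player 1): max(-15, 14, -2) = 14
Root (Player 2): min(-4, 4, 14) = -4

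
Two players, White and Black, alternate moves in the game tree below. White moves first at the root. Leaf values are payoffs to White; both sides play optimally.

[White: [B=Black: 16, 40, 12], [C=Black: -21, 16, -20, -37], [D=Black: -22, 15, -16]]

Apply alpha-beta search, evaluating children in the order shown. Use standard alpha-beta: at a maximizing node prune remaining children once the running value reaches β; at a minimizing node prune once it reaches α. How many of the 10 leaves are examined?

5

B [α=-∞,β=+∞]: v=12
C [α=12,β=+∞]: v=-21 after child 1 ≤ α → α-cutoff, skip 3
D [α=12,β=+∞]: v=-22 after child 1 ≤ α → α-cutoff, skip 2
Root [α=-∞,β=+∞]: v=12
Leaves evaluated: 5 of 10.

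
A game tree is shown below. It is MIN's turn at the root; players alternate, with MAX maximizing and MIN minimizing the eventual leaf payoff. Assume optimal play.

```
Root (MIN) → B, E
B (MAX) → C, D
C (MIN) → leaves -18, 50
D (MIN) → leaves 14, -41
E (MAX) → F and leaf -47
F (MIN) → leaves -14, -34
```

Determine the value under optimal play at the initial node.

C (MIN): min(-18, 50) = -18
D (MIN): min(14, -41) = -41
B (MAX): max(-18, -41) = -18
F (MIN): min(-14, -34) = -34
E (MAX): max(-34, -47) = -34
Root (MIN): min(-18, -34) = -34

-34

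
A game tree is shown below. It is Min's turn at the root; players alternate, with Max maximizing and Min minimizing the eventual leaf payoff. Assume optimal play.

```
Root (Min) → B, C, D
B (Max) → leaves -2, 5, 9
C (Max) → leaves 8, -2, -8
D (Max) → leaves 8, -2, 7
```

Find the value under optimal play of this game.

B (Max): max(-2, 5, 9) = 9
C (Max): max(8, -2, -8) = 8
D (Max): max(8, -2, 7) = 8
Root (Min): min(9, 8, 8) = 8

8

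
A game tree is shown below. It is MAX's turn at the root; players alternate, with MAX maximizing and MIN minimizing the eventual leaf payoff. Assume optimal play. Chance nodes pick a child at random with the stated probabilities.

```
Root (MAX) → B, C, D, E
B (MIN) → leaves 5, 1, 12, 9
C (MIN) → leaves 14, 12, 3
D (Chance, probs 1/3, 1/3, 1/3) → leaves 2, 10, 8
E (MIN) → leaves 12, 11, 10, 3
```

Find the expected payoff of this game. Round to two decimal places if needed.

B (MIN): min(5, 1, 12, 9) = 1
C (MIN): min(14, 12, 3) = 3
D (Chance): 1/3·2 + 1/3·10 + 1/3·8 = 6.67
E (MIN): min(12, 11, 10, 3) = 3
Root (MAX): max(1, 3, 6.67, 3) = 6.67

6.67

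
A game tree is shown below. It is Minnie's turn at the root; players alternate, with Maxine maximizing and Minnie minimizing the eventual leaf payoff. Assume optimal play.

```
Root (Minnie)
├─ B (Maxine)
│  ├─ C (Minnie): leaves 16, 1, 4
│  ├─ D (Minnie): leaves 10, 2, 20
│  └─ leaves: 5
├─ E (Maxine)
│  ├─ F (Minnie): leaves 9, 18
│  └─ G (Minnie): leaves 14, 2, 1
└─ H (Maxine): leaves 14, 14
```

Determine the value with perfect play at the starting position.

C (Minnie): min(16, 1, 4) = 1
D (Minnie): min(10, 2, 20) = 2
B (Maxine): max(1, 2, 5) = 5
F (Minnie): min(9, 18) = 9
G (Minnie): min(14, 2, 1) = 1
E (Maxine): max(9, 1) = 9
H (Maxine): max(14, 14) = 14
Root (Minnie): min(5, 9, 14) = 5

5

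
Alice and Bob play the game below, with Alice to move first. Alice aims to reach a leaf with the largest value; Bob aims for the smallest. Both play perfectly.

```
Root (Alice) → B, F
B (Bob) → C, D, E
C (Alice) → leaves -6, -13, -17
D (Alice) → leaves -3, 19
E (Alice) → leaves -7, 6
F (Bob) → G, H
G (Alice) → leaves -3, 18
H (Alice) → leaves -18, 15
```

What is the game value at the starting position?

15

C (Alice): max(-6, -13, -17) = -6
D (Alice): max(-3, 19) = 19
E (Alice): max(-7, 6) = 6
B (Bob): min(-6, 19, 6) = -6
G (Alice): max(-3, 18) = 18
H (Alice): max(-18, 15) = 15
F (Bob): min(18, 15) = 15
Root (Alice): max(-6, 15) = 15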